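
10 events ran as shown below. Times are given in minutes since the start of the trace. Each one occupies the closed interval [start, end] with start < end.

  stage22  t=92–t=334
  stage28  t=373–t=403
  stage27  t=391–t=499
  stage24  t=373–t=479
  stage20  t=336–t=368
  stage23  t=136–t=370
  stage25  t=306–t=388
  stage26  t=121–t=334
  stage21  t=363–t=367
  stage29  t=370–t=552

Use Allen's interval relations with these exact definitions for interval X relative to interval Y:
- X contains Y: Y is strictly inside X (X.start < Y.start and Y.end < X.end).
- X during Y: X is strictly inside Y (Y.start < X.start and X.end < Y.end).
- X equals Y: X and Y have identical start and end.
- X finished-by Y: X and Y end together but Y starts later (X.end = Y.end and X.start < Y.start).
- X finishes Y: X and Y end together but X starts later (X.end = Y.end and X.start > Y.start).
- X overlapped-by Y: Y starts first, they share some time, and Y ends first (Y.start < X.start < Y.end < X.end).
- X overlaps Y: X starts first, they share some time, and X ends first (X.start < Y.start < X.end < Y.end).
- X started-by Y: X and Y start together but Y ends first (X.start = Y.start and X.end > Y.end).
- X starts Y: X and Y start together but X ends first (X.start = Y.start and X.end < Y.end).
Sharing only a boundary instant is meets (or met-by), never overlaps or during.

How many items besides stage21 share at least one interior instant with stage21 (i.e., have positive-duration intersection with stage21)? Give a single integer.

Target stage21 = [t=363, t=367].
stage20 [t=336, t=368] → contains → counts.
stage22 [t=92, t=334] → before → no.
stage23 [t=136, t=370] → contains → counts.
stage24 [t=373, t=479] → after → no.
stage25 [t=306, t=388] → contains → counts.
stage26 [t=121, t=334] → before → no.
stage27 [t=391, t=499] → after → no.
stage28 [t=373, t=403] → after → no.
stage29 [t=370, t=552] → after → no.
Total: 3.

3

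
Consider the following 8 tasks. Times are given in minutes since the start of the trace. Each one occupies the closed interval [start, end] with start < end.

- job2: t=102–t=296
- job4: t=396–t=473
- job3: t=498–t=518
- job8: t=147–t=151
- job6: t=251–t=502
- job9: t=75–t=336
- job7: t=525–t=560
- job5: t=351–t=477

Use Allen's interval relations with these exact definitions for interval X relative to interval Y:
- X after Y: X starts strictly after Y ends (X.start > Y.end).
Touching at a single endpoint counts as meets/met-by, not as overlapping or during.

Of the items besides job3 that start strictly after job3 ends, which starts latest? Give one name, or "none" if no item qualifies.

Target job3 = [t=498, t=518].
job2 [t=102, t=296] → before → excluded.
job4 [t=396, t=473] → before → excluded.
job5 [t=351, t=477] → before → excluded.
job6 [t=251, t=502] → overlaps → excluded.
job7 [t=525, t=560] → after → candidate.
job8 [t=147, t=151] → before → excluded.
job9 [t=75, t=336] → before → excluded.
Among candidates, latest start is t=525 → job7.

job7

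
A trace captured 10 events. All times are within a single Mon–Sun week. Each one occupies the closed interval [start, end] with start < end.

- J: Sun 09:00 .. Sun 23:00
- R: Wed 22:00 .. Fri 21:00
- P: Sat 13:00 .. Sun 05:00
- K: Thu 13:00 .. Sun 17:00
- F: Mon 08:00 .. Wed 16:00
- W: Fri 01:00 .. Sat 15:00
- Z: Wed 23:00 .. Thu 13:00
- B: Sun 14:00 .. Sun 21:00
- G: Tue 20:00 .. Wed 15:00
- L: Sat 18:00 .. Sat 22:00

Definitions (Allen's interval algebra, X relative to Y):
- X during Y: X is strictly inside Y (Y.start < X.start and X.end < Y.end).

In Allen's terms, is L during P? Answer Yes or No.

L = [Sat 18:00, Sat 22:00], P = [Sat 13:00, Sun 05:00].
Actual relation of L to P: during.
Asked whether 'during' holds → Yes.

Yes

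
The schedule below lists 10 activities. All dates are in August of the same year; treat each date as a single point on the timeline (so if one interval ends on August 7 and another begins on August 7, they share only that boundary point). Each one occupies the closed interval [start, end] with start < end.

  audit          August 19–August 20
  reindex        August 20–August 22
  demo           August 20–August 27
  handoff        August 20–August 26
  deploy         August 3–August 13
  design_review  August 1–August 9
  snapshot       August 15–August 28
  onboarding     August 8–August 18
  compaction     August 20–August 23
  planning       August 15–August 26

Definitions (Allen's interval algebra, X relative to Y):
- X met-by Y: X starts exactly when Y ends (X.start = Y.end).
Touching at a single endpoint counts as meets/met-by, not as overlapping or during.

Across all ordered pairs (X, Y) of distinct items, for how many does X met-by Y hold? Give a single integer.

4

Checking all 90 ordered pairs for relation 'met-by'; matching pairs in alphabetical order:
(compaction, audit): compaction met-by audit ✓
(demo, audit): demo met-by audit ✓
(handoff, audit): handoff met-by audit ✓
(reindex, audit): reindex met-by audit ✓
Count: 4.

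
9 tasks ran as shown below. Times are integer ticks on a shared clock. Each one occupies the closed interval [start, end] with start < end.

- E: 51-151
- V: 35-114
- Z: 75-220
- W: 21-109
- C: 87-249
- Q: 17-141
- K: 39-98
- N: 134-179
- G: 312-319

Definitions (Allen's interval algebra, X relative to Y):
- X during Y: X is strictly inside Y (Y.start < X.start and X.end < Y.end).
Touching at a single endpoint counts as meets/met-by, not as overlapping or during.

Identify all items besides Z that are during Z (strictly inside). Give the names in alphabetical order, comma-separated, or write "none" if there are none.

Target Z = [75, 220].
C [87, 249] → overlapped-by → no.
E [51, 151] → overlaps → no.
G [312, 319] → after → no.
K [39, 98] → overlaps → no.
N [134, 179] → during → yes.
Q [17, 141] → overlaps → no.
V [35, 114] → overlaps → no.
W [21, 109] → overlaps → no.
Result: N.

N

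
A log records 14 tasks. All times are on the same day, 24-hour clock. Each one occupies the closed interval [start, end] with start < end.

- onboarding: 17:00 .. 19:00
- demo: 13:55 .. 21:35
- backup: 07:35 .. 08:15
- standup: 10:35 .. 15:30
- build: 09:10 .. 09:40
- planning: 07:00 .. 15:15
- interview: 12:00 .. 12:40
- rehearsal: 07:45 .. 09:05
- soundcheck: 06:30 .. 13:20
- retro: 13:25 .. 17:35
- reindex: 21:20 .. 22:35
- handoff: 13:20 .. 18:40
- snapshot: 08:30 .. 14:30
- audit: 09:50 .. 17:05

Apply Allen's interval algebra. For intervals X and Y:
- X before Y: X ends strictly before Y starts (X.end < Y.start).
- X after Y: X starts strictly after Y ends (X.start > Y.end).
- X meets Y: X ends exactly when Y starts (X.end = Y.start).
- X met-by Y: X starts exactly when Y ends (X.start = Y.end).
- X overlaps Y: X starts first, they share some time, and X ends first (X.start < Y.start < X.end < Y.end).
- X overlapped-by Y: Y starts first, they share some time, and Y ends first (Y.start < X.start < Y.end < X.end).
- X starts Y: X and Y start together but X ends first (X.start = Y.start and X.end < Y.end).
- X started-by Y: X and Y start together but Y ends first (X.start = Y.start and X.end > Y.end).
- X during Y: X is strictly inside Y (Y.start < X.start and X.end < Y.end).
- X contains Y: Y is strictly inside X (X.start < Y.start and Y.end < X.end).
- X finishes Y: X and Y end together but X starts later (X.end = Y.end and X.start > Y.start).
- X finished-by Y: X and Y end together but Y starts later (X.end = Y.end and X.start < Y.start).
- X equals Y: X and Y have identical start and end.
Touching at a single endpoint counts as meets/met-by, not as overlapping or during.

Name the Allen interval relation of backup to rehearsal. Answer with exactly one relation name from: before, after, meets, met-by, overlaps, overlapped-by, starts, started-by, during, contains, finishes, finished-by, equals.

backup = [07:35, 08:15]; rehearsal = [07:45, 09:05].
Compare endpoints: backup.start < rehearsal.start, backup.start < rehearsal.end, backup.end > rehearsal.start, backup.end < rehearsal.end.
That pattern is 'overlaps'.

overlaps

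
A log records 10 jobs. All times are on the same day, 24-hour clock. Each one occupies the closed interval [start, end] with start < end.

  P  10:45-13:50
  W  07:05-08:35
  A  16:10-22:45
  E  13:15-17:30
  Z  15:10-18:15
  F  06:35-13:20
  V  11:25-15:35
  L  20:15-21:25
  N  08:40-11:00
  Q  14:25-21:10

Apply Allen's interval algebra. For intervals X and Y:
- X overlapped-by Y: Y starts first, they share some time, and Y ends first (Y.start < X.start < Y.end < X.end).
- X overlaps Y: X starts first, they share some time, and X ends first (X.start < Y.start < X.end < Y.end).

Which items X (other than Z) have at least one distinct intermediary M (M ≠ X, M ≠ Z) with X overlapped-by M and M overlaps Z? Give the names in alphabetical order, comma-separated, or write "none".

A, E, Q

Target Z = [15:10, 18:15].
Intermediaries M with M overlaps Z: E, V.
Via E — items with X overlapped-by E: A, Q.
Via V — items with X overlapped-by V: E, Q.
Union: A, E, Q.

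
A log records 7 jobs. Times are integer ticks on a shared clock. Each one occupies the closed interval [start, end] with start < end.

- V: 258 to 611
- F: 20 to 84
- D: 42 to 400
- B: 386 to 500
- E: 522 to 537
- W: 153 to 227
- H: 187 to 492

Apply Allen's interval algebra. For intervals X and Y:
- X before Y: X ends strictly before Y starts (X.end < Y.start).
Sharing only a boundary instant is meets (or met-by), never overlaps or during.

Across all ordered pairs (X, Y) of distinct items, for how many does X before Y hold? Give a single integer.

11

Checking all 42 ordered pairs for relation 'before'; matching pairs in alphabetical order:
(B, E): B before E ✓
(D, E): D before E ✓
(F, B): F before B ✓
(F, E): F before E ✓
(F, H): F before H ✓
(F, V): F before V ✓
(F, W): F before W ✓
(H, E): H before E ✓
(W, B): W before B ✓
(W, E): W before E ✓
(W, V): W before V ✓
Count: 11.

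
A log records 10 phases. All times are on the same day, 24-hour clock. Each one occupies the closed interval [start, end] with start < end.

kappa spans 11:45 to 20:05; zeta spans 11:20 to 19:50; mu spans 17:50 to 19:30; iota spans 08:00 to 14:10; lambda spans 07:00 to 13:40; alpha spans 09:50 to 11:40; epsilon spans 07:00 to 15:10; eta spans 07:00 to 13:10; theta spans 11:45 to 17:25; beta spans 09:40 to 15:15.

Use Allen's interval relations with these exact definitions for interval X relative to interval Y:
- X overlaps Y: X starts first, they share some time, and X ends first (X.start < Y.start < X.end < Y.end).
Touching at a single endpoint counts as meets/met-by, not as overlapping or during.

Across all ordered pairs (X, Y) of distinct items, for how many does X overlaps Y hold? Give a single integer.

23

Checking all 90 ordered pairs for relation 'overlaps'; matching pairs in alphabetical order:
(alpha, zeta): alpha overlaps zeta ✓
(beta, kappa): beta overlaps kappa ✓
(beta, theta): beta overlaps theta ✓
(beta, zeta): beta overlaps zeta ✓
(epsilon, beta): epsilon overlaps beta ✓
(epsilon, kappa): epsilon overlaps kappa ✓
(epsilon, theta): epsilon overlaps theta ✓
(epsilon, zeta): epsilon overlaps zeta ✓
(eta, beta): eta overlaps beta ✓
(eta, iota): eta overlaps iota ✓
(eta, kappa): eta overlaps kappa ✓
(eta, theta): eta overlaps theta ✓
(eta, zeta): eta overlaps zeta ✓
(iota, beta): iota overlaps beta ✓
(iota, kappa): iota overlaps kappa ✓
(iota, theta): iota overlaps theta ✓
(iota, zeta): iota overlaps zeta ✓
(lambda, beta): lambda overlaps beta ✓
(lambda, iota): lambda overlaps iota ✓
(lambda, kappa): lambda overlaps kappa ✓
(lambda, theta): lambda overlaps theta ✓
(lambda, zeta): lambda overlaps zeta ✓
(zeta, kappa): zeta overlaps kappa ✓
Count: 23.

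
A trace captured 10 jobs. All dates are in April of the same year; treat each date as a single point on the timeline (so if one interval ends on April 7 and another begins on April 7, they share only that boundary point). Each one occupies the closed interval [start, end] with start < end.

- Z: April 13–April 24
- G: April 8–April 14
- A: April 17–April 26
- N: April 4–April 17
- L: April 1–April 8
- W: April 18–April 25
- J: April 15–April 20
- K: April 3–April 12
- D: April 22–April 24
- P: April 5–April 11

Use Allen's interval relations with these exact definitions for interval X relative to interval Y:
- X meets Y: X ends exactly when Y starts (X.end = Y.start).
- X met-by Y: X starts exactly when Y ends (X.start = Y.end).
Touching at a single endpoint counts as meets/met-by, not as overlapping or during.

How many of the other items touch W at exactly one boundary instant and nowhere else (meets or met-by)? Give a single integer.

0

Target W = [April 18, April 25].
A [April 17, April 26] → contains → no.
D [April 22, April 24] → during → no.
G [April 8, April 14] → before → no.
J [April 15, April 20] → overlaps → no.
K [April 3, April 12] → before → no.
L [April 1, April 8] → before → no.
N [April 4, April 17] → before → no.
P [April 5, April 11] → before → no.
Z [April 13, April 24] → overlaps → no.
Total: 0.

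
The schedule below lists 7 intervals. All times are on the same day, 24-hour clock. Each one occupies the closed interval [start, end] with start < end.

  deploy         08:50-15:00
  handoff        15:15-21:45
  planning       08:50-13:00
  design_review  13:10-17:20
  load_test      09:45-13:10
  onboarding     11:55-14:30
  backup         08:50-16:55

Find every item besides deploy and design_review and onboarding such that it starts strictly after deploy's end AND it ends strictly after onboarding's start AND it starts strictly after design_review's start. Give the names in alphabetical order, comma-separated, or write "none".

handoff

Conditions: its start is strictly after deploy's end (X.start > 15:00) AND its end is strictly after onboarding's start (X.end > 11:55) AND its start is strictly after design_review's start (X.start > 13:10).
backup: start 08:50 > 15:00? ✗; end 16:55 > 11:55? ✓; start 08:50 > 13:10? ✗ → no.
handoff: start 15:15 > 15:00? ✓; end 21:45 > 11:55? ✓; start 15:15 > 13:10? ✓ → yes.
load_test: start 09:45 > 15:00? ✗; end 13:10 > 11:55? ✓; start 09:45 > 13:10? ✗ → no.
planning: start 08:50 > 15:00? ✗; end 13:00 > 11:55? ✓; start 08:50 > 13:10? ✗ → no.
Result: handoff.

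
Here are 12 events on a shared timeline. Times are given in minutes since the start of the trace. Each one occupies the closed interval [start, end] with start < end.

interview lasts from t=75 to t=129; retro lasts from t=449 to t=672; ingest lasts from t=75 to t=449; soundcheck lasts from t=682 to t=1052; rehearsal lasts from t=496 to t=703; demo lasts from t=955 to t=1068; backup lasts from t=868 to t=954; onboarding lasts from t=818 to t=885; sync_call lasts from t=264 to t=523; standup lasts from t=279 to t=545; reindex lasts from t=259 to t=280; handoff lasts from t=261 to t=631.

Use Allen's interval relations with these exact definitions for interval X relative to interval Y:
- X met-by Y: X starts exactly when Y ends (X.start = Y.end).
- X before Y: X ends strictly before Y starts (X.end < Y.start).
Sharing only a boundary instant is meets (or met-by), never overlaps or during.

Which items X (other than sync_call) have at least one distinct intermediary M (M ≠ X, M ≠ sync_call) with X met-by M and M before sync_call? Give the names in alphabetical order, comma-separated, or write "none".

Target sync_call = [t=264, t=523].
Intermediaries M with M before sync_call: interview.
Via interview — items with X met-by interview: none.
Union: none.

none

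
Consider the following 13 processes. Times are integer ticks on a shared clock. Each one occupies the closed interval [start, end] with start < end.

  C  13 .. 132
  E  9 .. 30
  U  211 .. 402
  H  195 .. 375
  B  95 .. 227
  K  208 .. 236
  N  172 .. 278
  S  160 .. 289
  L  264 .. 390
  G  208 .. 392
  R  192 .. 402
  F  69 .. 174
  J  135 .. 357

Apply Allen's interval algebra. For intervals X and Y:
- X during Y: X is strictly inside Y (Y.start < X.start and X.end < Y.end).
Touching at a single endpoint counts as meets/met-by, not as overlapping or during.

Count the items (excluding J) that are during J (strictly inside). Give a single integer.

Target J = [135, 357].
B [95, 227] → overlaps → no.
C [13, 132] → before → no.
E [9, 30] → before → no.
F [69, 174] → overlaps → no.
G [208, 392] → overlapped-by → no.
H [195, 375] → overlapped-by → no.
K [208, 236] → during → counts.
L [264, 390] → overlapped-by → no.
N [172, 278] → during → counts.
R [192, 402] → overlapped-by → no.
S [160, 289] → during → counts.
U [211, 402] → overlapped-by → no.
Total: 3.

3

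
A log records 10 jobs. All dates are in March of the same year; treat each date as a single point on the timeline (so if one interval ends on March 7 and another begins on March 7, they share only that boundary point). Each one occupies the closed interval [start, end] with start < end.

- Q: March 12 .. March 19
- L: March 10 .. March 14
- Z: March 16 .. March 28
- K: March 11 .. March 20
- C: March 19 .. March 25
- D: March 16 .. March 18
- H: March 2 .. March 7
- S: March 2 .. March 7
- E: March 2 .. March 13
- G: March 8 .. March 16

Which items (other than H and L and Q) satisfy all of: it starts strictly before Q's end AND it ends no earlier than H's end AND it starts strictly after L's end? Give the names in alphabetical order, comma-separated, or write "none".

Conditions: its start is strictly before Q's end (X.start < March 19) AND its end is no earlier than H's end (X.end >= March 7) AND its start is strictly after L's end (X.start > March 14).
C: start March 19 < March 19? ✗; end March 25 >= March 7? ✓; start March 19 > March 14? ✓ → no.
D: start March 16 < March 19? ✓; end March 18 >= March 7? ✓; start March 16 > March 14? ✓ → yes.
E: start March 2 < March 19? ✓; end March 13 >= March 7? ✓; start March 2 > March 14? ✗ → no.
G: start March 8 < March 19? ✓; end March 16 >= March 7? ✓; start March 8 > March 14? ✗ → no.
K: start March 11 < March 19? ✓; end March 20 >= March 7? ✓; start March 11 > March 14? ✗ → no.
S: start March 2 < March 19? ✓; end March 7 >= March 7? ✓; start March 2 > March 14? ✗ → no.
Z: start March 16 < March 19? ✓; end March 28 >= March 7? ✓; start March 16 > March 14? ✓ → yes.
Result: D, Z.

D, Z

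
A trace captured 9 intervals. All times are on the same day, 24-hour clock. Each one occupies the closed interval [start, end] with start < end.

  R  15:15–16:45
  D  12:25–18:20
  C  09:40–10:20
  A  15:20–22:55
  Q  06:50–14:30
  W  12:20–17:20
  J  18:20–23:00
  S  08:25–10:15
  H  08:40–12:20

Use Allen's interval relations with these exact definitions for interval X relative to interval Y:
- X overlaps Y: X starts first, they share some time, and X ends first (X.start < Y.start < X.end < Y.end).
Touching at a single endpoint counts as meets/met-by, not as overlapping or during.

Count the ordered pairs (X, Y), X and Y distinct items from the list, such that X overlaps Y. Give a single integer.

Checking all 72 ordered pairs for relation 'overlaps'; matching pairs in alphabetical order:
(A, J): A overlaps J ✓
(D, A): D overlaps A ✓
(Q, D): Q overlaps D ✓
(Q, W): Q overlaps W ✓
(R, A): R overlaps A ✓
(S, C): S overlaps C ✓
(S, H): S overlaps H ✓
(W, A): W overlaps A ✓
(W, D): W overlaps D ✓
Count: 9.

9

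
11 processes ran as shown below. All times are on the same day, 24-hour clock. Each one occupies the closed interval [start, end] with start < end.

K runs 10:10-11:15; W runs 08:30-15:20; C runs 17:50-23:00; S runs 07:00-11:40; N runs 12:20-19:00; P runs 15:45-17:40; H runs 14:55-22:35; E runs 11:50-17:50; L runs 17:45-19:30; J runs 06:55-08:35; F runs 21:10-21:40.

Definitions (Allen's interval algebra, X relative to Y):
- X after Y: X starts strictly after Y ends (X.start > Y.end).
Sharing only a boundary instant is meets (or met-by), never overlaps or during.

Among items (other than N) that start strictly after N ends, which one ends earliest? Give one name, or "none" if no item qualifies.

F

Target N = [12:20, 19:00].
C [17:50, 23:00] → overlapped-by → excluded.
E [11:50, 17:50] → overlaps → excluded.
F [21:10, 21:40] → after → candidate.
H [14:55, 22:35] → overlapped-by → excluded.
J [06:55, 08:35] → before → excluded.
K [10:10, 11:15] → before → excluded.
L [17:45, 19:30] → overlapped-by → excluded.
P [15:45, 17:40] → during → excluded.
S [07:00, 11:40] → before → excluded.
W [08:30, 15:20] → overlaps → excluded.
Among candidates, earliest end is 21:40 → F.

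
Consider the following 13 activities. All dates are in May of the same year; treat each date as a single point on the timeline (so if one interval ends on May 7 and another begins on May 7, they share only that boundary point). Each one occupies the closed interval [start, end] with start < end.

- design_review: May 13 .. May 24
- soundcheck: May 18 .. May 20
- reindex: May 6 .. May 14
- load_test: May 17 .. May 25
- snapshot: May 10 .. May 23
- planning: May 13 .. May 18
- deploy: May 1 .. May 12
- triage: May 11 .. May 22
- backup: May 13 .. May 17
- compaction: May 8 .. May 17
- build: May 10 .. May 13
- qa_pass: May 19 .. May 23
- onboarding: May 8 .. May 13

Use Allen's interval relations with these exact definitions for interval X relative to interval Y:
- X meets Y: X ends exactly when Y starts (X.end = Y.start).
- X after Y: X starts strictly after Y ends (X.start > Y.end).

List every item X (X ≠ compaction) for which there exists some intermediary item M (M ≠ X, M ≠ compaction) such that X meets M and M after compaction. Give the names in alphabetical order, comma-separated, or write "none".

Target compaction = [May 8, May 17].
Intermediaries M with M after compaction: qa_pass, soundcheck.
Via qa_pass — items with X meets qa_pass: none.
Via soundcheck — items with X meets soundcheck: planning.
Union: planning.

planning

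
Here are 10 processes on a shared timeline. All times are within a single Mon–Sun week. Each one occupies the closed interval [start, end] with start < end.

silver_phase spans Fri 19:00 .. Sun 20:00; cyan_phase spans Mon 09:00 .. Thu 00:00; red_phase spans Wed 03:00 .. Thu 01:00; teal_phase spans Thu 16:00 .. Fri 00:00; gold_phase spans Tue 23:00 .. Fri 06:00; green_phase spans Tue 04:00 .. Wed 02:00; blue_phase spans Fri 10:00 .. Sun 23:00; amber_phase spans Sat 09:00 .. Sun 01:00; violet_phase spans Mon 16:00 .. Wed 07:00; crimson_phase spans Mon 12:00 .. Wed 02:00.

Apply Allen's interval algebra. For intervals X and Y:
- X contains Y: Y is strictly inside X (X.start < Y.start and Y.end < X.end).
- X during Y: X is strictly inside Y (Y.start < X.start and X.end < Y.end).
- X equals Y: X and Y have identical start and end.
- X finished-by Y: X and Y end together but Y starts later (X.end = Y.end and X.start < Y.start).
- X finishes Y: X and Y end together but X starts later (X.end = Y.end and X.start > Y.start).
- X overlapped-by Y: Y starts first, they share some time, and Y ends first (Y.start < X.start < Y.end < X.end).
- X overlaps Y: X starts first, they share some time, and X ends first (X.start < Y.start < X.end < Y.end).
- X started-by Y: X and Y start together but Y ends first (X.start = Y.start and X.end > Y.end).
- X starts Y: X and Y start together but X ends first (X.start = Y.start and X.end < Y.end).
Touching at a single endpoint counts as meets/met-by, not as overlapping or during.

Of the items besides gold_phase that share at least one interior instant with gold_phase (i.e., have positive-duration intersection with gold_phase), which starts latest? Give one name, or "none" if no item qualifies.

Target gold_phase = [Tue 23:00, Fri 06:00].
amber_phase [Sat 09:00, Sun 01:00] → after → excluded.
blue_phase [Fri 10:00, Sun 23:00] → after → excluded.
crimson_phase [Mon 12:00, Wed 02:00] → overlaps → candidate.
cyan_phase [Mon 09:00, Thu 00:00] → overlaps → candidate.
green_phase [Tue 04:00, Wed 02:00] → overlaps → candidate.
red_phase [Wed 03:00, Thu 01:00] → during → candidate.
silver_phase [Fri 19:00, Sun 20:00] → after → excluded.
teal_phase [Thu 16:00, Fri 00:00] → during → candidate.
violet_phase [Mon 16:00, Wed 07:00] → overlaps → candidate.
Among candidates, latest start is Thu 16:00 → teal_phase.

teal_phase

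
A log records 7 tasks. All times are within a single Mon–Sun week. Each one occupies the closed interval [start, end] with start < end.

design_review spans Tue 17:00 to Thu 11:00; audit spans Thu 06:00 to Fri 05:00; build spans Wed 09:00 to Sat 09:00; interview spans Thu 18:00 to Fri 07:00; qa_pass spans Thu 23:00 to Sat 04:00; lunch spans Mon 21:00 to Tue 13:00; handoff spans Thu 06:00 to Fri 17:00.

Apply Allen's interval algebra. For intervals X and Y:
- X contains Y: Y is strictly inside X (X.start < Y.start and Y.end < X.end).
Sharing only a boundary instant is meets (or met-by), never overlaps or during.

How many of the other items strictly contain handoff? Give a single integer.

Target handoff = [Thu 06:00, Fri 17:00].
audit [Thu 06:00, Fri 05:00] → starts → no.
build [Wed 09:00, Sat 09:00] → contains → counts.
design_review [Tue 17:00, Thu 11:00] → overlaps → no.
interview [Thu 18:00, Fri 07:00] → during → no.
lunch [Mon 21:00, Tue 13:00] → before → no.
qa_pass [Thu 23:00, Sat 04:00] → overlapped-by → no.
Total: 1.

1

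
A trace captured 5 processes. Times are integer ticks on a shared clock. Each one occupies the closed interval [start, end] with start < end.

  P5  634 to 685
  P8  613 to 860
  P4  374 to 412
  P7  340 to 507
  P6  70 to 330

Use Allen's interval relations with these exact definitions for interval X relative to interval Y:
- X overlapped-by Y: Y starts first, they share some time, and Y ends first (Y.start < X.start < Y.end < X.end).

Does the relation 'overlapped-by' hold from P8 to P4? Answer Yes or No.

P8 = [613, 860], P4 = [374, 412].
Actual relation of P8 to P4: after.
Asked whether 'overlapped-by' holds → No.

No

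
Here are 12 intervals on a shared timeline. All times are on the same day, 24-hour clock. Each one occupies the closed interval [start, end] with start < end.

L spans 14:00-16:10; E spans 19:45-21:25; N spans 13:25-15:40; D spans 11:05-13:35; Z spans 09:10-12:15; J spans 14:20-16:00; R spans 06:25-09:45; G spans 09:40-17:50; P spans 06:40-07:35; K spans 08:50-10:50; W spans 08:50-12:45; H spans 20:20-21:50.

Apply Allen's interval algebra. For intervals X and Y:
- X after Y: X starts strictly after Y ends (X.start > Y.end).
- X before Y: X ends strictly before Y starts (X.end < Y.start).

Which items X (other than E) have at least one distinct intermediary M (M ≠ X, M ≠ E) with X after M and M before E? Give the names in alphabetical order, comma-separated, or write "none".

D, G, H, J, K, L, N, W, Z

Target E = [19:45, 21:25].
Intermediaries M with M before E: D, G, J, K, L, N, P, R, W, Z.
Via D — items with X after D: H, J, L.
Via G — items with X after G: H.
Via J — items with X after J: H.
Via K — items with X after K: D, H, J, L, N.
Via L — items with X after L: H.
Via N — items with X after N: H.
Via P — items with X after P: D, G, H, J, K, L, N, W, Z.
Via R — items with X after R: D, H, J, L, N.
Via W — items with X after W: H, J, L, N.
Via Z — items with X after Z: H, J, L, N.
Union: D, G, H, J, K, L, N, W, Z.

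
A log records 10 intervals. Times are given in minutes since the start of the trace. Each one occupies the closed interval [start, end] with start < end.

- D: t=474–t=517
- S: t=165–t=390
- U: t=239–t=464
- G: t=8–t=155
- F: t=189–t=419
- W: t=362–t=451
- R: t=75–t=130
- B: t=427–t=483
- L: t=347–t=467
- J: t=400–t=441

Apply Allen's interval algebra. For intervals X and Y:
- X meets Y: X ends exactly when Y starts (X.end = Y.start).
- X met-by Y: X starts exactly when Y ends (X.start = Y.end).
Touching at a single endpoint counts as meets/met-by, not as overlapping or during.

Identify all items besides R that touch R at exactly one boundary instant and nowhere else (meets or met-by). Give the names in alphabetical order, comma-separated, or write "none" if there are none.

Target R = [t=75, t=130].
B [t=427, t=483] → after → no.
D [t=474, t=517] → after → no.
F [t=189, t=419] → after → no.
G [t=8, t=155] → contains → no.
J [t=400, t=441] → after → no.
L [t=347, t=467] → after → no.
S [t=165, t=390] → after → no.
U [t=239, t=464] → after → no.
W [t=362, t=451] → after → no.
Result: none.

none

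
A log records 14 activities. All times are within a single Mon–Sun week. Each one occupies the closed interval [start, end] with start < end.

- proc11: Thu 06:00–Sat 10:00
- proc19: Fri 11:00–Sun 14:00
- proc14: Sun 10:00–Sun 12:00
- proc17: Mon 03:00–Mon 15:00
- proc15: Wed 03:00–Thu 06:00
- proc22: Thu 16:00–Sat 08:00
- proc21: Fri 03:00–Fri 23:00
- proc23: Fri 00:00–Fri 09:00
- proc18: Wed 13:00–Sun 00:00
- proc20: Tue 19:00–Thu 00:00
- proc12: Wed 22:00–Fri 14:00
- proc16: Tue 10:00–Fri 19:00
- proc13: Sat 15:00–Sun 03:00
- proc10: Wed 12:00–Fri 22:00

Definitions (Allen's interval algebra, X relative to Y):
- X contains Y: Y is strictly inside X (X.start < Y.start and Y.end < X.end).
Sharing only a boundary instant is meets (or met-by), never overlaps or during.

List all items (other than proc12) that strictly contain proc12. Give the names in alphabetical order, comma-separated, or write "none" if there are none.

Target proc12 = [Wed 22:00, Fri 14:00].
proc10 [Wed 12:00, Fri 22:00] → contains → yes.
proc11 [Thu 06:00, Sat 10:00] → overlapped-by → no.
proc13 [Sat 15:00, Sun 03:00] → after → no.
proc14 [Sun 10:00, Sun 12:00] → after → no.
proc15 [Wed 03:00, Thu 06:00] → overlaps → no.
proc16 [Tue 10:00, Fri 19:00] → contains → yes.
proc17 [Mon 03:00, Mon 15:00] → before → no.
proc18 [Wed 13:00, Sun 00:00] → contains → yes.
proc19 [Fri 11:00, Sun 14:00] → overlapped-by → no.
proc20 [Tue 19:00, Thu 00:00] → overlaps → no.
proc21 [Fri 03:00, Fri 23:00] → overlapped-by → no.
proc22 [Thu 16:00, Sat 08:00] → overlapped-by → no.
proc23 [Fri 00:00, Fri 09:00] → during → no.
Result: proc10, proc16, proc18.

proc10, proc16, proc18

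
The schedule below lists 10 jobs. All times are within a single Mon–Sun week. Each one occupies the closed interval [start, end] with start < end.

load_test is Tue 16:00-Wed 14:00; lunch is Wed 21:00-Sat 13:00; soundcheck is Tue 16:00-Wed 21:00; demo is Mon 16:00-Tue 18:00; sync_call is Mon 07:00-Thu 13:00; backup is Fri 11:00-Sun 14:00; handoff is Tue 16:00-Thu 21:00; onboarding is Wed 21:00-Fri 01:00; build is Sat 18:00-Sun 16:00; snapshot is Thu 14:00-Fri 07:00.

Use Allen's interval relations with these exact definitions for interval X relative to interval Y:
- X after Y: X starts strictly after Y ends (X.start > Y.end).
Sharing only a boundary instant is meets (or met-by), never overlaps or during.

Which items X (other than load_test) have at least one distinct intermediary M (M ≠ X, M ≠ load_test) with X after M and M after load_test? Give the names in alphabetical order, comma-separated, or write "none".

backup, build

Target load_test = [Tue 16:00, Wed 14:00].
Intermediaries M with M after load_test: backup, build, lunch, onboarding, snapshot.
Via backup — items with X after backup: none.
Via build — items with X after build: none.
Via lunch — items with X after lunch: build.
Via onboarding — items with X after onboarding: backup, build.
Via snapshot — items with X after snapshot: backup, build.
Union: backup, build.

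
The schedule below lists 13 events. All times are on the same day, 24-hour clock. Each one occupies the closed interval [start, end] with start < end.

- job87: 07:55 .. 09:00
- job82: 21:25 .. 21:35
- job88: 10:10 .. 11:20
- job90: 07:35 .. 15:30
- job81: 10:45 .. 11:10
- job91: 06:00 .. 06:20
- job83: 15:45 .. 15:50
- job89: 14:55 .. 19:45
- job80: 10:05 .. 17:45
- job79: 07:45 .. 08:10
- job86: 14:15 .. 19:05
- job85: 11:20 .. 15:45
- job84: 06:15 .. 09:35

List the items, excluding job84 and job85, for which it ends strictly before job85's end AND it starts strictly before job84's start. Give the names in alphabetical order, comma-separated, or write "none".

Conditions: its end is strictly before job85's end (X.end < 15:45) AND its start is strictly before job84's start (X.start < 06:15).
job79: end 08:10 < 15:45? ✓; start 07:45 < 06:15? ✗ → no.
job80: end 17:45 < 15:45? ✗; start 10:05 < 06:15? ✗ → no.
job81: end 11:10 < 15:45? ✓; start 10:45 < 06:15? ✗ → no.
job82: end 21:35 < 15:45? ✗; start 21:25 < 06:15? ✗ → no.
job83: end 15:50 < 15:45? ✗; start 15:45 < 06:15? ✗ → no.
job86: end 19:05 < 15:45? ✗; start 14:15 < 06:15? ✗ → no.
job87: end 09:00 < 15:45? ✓; start 07:55 < 06:15? ✗ → no.
job88: end 11:20 < 15:45? ✓; start 10:10 < 06:15? ✗ → no.
job89: end 19:45 < 15:45? ✗; start 14:55 < 06:15? ✗ → no.
job90: end 15:30 < 15:45? ✓; start 07:35 < 06:15? ✗ → no.
job91: end 06:20 < 15:45? ✓; start 06:00 < 06:15? ✓ → yes.
Result: job91.

job91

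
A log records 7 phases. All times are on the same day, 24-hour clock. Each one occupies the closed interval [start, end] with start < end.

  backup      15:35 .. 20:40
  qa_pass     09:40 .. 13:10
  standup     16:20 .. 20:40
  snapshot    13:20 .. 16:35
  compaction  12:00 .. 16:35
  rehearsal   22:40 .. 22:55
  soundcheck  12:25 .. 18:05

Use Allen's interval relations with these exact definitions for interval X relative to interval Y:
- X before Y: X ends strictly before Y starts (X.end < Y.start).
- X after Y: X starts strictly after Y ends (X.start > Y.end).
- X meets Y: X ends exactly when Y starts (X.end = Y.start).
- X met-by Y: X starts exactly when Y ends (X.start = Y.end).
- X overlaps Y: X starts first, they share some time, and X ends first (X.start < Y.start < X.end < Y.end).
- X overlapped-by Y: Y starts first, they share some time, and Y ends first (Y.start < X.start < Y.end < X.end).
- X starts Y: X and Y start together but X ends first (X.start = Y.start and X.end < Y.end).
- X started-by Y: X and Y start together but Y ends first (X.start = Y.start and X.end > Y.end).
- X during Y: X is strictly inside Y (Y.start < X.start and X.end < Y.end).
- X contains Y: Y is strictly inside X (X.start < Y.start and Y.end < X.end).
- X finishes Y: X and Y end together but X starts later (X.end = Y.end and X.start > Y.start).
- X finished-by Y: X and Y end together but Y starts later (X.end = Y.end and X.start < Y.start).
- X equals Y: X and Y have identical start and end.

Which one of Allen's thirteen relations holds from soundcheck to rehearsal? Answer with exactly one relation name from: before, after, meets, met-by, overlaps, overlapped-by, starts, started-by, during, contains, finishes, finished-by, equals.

soundcheck = [12:25, 18:05]; rehearsal = [22:40, 22:55].
Compare endpoints: soundcheck.start < rehearsal.start, soundcheck.start < rehearsal.end, soundcheck.end < rehearsal.start, soundcheck.end < rehearsal.end.
That pattern is 'before'.

before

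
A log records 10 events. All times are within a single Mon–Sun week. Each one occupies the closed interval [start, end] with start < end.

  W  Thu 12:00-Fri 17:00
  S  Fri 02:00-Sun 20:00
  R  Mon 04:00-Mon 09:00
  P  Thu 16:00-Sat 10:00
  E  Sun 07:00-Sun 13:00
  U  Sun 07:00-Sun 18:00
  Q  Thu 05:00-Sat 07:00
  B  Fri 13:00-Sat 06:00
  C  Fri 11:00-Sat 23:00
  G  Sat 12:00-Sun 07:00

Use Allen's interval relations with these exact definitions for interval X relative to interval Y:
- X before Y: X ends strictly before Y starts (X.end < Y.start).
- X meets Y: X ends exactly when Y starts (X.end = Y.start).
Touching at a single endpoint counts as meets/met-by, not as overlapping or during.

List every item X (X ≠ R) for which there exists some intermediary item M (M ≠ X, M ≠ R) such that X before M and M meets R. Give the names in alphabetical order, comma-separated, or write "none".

none

Target R = [Mon 04:00, Mon 09:00].
Intermediaries M with M meets R: none.
Union: none.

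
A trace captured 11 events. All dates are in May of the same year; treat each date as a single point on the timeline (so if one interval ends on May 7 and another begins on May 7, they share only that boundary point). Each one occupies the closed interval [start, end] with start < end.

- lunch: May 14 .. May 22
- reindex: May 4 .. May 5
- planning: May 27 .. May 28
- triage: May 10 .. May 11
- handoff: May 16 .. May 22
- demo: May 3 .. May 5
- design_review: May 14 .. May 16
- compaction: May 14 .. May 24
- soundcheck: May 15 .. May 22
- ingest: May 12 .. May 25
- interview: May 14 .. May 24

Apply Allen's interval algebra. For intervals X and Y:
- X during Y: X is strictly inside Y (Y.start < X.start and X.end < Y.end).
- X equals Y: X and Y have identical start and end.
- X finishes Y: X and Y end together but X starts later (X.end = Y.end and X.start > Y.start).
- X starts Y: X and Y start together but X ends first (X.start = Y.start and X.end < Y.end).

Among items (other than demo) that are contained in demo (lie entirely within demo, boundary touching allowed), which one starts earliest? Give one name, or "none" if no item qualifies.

reindex

Target demo = [May 3, May 5].
compaction [May 14, May 24] → after → excluded.
design_review [May 14, May 16] → after → excluded.
handoff [May 16, May 22] → after → excluded.
ingest [May 12, May 25] → after → excluded.
interview [May 14, May 24] → after → excluded.
lunch [May 14, May 22] → after → excluded.
planning [May 27, May 28] → after → excluded.
reindex [May 4, May 5] → finishes → candidate.
soundcheck [May 15, May 22] → after → excluded.
triage [May 10, May 11] → after → excluded.
Among candidates, earliest start is May 4 → reindex.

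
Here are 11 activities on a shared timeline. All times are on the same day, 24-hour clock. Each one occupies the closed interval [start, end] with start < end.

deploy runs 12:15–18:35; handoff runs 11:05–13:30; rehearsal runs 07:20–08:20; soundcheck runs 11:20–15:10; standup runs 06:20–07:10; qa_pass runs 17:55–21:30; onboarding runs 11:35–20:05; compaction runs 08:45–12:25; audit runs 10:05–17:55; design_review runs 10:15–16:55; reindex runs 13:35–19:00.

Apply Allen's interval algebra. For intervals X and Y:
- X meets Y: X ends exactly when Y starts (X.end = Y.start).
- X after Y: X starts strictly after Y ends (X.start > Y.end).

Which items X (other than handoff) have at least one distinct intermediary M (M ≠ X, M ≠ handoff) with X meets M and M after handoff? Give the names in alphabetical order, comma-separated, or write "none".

Target handoff = [11:05, 13:30].
Intermediaries M with M after handoff: qa_pass, reindex.
Via qa_pass — items with X meets qa_pass: audit.
Via reindex — items with X meets reindex: none.
Union: audit.

audit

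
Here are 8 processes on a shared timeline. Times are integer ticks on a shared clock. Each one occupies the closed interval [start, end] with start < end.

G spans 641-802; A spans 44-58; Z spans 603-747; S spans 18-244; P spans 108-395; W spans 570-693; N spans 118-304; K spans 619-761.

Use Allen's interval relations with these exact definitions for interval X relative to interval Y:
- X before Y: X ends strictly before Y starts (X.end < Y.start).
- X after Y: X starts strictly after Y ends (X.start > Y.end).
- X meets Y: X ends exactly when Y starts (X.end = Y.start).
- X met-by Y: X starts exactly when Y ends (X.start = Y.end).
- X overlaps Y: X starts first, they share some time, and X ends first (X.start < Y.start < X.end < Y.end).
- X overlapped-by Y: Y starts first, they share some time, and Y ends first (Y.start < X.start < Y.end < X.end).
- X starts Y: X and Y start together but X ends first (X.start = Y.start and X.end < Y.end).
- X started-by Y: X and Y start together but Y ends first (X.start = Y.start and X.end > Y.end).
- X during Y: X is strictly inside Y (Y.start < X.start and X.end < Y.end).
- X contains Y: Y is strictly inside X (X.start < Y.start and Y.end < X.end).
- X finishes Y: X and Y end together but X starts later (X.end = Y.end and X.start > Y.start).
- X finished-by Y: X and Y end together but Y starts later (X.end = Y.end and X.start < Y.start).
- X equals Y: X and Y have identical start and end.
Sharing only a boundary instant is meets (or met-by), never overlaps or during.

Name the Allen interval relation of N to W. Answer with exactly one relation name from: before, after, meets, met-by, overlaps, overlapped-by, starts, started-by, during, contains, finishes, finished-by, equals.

before

N = [118, 304]; W = [570, 693].
Compare endpoints: N.start < W.start, N.start < W.end, N.end < W.start, N.end < W.end.
That pattern is 'before'.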